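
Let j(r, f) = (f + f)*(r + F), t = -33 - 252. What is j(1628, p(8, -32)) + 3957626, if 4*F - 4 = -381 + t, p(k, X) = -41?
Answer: 3837701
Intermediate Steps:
t = -285
F = -331/2 (F = 1 + (-381 - 285)/4 = 1 + (¼)*(-666) = 1 - 333/2 = -331/2 ≈ -165.50)
j(r, f) = 2*f*(-331/2 + r) (j(r, f) = (f + f)*(r - 331/2) = (2*f)*(-331/2 + r) = 2*f*(-331/2 + r))
j(1628, p(8, -32)) + 3957626 = -41*(-331 + 2*1628) + 3957626 = -41*(-331 + 3256) + 3957626 = -41*2925 + 3957626 = -119925 + 3957626 = 3837701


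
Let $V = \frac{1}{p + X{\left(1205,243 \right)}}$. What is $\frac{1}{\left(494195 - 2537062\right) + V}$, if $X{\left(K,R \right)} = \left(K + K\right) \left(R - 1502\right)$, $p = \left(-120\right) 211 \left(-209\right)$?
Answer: $- \frac{2257690}{4612160397229} \approx -4.8951 \cdot 10^{-7}$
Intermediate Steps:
$p = 5291880$ ($p = \left(-25320\right) \left(-209\right) = 5291880$)
$X{\left(K,R \right)} = 2 K \left(-1502 + R\right)$
$V = \frac{1}{2257690}$ ($V = \frac{1}{5291880 + 2 \cdot 1205 \left(-1502 + 243\right)} = \frac{1}{5291880 + 2 \cdot 1205 \left(-1259\right)} = \frac{1}{5291880 - 3034190} = \frac{1}{2257690} \approx 4.4293 \cdot 10^{-7}$)
$\frac{1}{\left(494195 - 2537062\right) + V} = \frac{1}{\left(494195 - 2537062\right) + \frac{1}{2257690}} = \frac{1}{-2042867 + \frac{1}{2257690}} = \frac{1}{- \frac{4612160397229}{2257690}} = - \frac{2257690}{4612160397229}$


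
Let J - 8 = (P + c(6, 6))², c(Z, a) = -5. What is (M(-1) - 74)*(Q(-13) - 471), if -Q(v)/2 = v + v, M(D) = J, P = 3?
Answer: 25978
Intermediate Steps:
J = 12 (J = 8 + (3 - 5)² = 8 + (-2)² = 8 + 4 = 12)
M(D) = 12
Q(v) = -4*v (Q(v) = -2*(v + v) = -4*v)
(M(-1) - 74)*(Q(-13) - 471) = (12 - 74)*(-4*(-13) - 471) = -62*(52 - 471) = -62*(-419) = 25978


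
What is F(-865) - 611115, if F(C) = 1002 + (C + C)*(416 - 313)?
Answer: -788303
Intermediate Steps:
F(C) = 1002 + 206*C (F(C) = 1002 + (2*C)*103 = 1002 + 206*C)
F(-865) - 611115 = (1002 + 206*(-865)) - 611115 = (1002 - 178190) - 611115 = -177188 - 611115 = -788303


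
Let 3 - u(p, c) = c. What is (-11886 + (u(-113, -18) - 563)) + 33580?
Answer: 21152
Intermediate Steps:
u(p, c) = 3 - c
(-11886 + (u(-113, -18) - 563)) + 33580 = (-11886 + ((3 - 1*(-18)) - 563)) + 33580 = (-11886 + ((3 + 18) - 563)) + 33580 = (-11886 + (21 - 563)) + 33580 = (-11886 - 542) + 33580 = -12428 + 33580 = 21152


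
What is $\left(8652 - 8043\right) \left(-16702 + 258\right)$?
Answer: $-10014396$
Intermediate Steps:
$\left(8652 - 8043\right) \left(-16702 + 258\right) = 609 \left(-16444\right) = -10014396$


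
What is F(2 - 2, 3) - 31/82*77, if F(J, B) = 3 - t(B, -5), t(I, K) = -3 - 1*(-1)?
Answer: -1977/82 ≈ -24.110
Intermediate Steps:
t(I, K) = -2 (t(I, K) = -3 + 1 = -2)
F(J, B) = 5 (F(J, B) = 3 - 1*(-2) = 3 + 2 = 5)
F(2 - 2, 3) - 31/82*77 = 5 - 31/82*77 = 5 - 2387/82 = -1977/82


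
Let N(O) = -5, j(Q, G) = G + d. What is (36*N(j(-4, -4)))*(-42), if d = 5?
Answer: 7560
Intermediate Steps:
j(Q, G) = 5 + G (j(Q, G) = G + 5 = 5 + G)
(36*N(j(-4, -4)))*(-42) = (36*(-5))*(-42) = -180*(-42) = 7560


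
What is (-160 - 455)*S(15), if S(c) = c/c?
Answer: -615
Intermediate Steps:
S(c) = 1
(-160 - 455)*S(15) = (-160 - 455)*1 = -615*1 = -615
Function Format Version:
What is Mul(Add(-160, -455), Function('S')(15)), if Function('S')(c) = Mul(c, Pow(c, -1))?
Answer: -615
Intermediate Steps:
Function('S')(c) = 1
Mul(Add(-160, -455), Function('S')(15)) = Mul(Add(-160, -455), 1) = Mul(-615, 1) = -615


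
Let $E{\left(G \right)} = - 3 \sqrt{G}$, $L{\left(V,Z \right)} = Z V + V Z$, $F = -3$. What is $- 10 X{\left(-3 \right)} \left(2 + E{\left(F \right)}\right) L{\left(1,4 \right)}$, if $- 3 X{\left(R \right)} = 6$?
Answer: $320 - 480 i \sqrt{3} \approx 320.0 - 831.38 i$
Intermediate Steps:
$X{\left(R \right)} = -2$ ($X{\left(R \right)} = \left(- \frac{1}{3}\right) 6 = -2$)
$L{\left(V,Z \right)} = 2 V Z$ ($L{\left(V,Z \right)} = V Z + V Z = 2 V Z$)
$- 10 X{\left(-3 \right)} \left(2 + E{\left(F \right)}\right) L{\left(1,4 \right)} = - 10 \left(- 2 \left(2 - 3 \sqrt{-3}\right)\right) 2 \cdot 1 \cdot 4 = - 10 \left(- 2 \left(2 - 3 i \sqrt{3}\right)\right) 8 = - 10 \left(-4 + 6 i \sqrt{3}\right) 8 = \left(40 - 60 i \sqrt{3}\right) 8 = 320 - 480 i \sqrt{3}$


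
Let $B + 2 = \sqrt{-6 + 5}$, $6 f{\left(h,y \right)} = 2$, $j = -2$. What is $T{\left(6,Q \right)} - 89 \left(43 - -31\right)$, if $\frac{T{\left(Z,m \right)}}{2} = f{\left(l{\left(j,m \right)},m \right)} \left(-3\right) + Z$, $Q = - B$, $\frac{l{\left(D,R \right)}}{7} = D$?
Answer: $-6576$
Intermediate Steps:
$l{\left(D,R \right)} = 7 D$
$f{\left(h,y \right)} = \frac{1}{3}$ ($f{\left(h,y \right)} = \frac{1}{6} \cdot 2 = \frac{1}{3}$)
$B = -2 + i$ ($B = -2 + \sqrt{-6 + 5} = -2 + \sqrt{-1} = -2 + i \approx -2.0 + 1.0 i$)
$Q = 2 - i$ ($Q = - (-2 + i) = 2 - i \approx 2.0 - 1.0 i$)
$T{\left(Z,m \right)} = -2 + 2 Z$ ($T{\left(Z,m \right)} = 2 \left(\frac{1}{3} \left(-3\right) + Z\right) = 2 \left(-1 + Z\right) = -2 + 2 Z$)
$T{\left(6,Q \right)} - 89 \left(43 - -31\right) = \left(-2 + 2 \cdot 6\right) - 89 \left(43 - -31\right) = \left(-2 + 12\right) - 89 \left(43 + 31\right) = 10 - 6586 = -6576$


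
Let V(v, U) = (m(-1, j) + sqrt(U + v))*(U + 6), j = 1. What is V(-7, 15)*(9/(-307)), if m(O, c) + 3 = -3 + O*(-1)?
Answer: 945/307 - 378*sqrt(2)/307 ≈ 1.3369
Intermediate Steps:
m(O, c) = -6 - O (m(O, c) = -3 + (-3 + O*(-1)) = -3 + (-3 - O) = -6 - O)
V(v, U) = (-5 + sqrt(U + v))*(6 + U) (V(v, U) = ((-6 - 1*(-1)) + sqrt(U + v))*(U + 6) = ((-6 + 1) + sqrt(U + v))*(6 + U) = (-5 + sqrt(U + v))*(6 + U))
V(-7, 15)*(9/(-307)) = (-30 - 5*15 + 6*sqrt(15 - 7) + 15*sqrt(15 - 7))*(9/(-307)) = (-30 - 75 + 6*sqrt(8) + 15*sqrt(8))*(9*(-1/307)) = (-30 - 75 + 6*(2*sqrt(2)) + 15*(2*sqrt(2)))*(-9/307) = (-30 - 75 + 12*sqrt(2) + 30*sqrt(2))*(-9/307) = (-105 + 42*sqrt(2))*(-9/307) = 945/307 - 378*sqrt(2)/307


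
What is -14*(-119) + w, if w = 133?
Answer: 1799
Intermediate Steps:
-14*(-119) + w = -14*(-119) + 133 = 1666 + 133 = 1799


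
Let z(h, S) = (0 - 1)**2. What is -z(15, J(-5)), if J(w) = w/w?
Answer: -1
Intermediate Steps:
J(w) = 1
z(h, S) = 1 (z(h, S) = (-1)**2 = 1)
-z(15, J(-5)) = -1*1 = -1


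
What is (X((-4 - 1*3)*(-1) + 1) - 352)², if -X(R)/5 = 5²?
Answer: 227529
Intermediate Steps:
X(R) = -125 (X(R) = -5*5² = -5*25 = -125)
(X((-4 - 1*3)*(-1) + 1) - 352)² = (-125 - 352)² = (-477)² = 227529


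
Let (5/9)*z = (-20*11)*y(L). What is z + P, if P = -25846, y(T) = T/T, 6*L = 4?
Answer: -26242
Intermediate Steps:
L = ⅔ (L = (⅙)*4 = ⅔ ≈ 0.66667)
y(T) = 1
z = -396 (z = 9*(-20*11*1)/5 = 9*(-220*1)/5 = (9/5)*(-220) = -396)
z + P = -396 - 25846 = -26242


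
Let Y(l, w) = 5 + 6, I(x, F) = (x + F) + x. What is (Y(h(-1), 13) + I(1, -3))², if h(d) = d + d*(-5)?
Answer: 100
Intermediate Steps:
I(x, F) = F + 2*x (I(x, F) = (F + x) + x = F + 2*x)
h(d) = -4*d (h(d) = d - 5*d = -4*d)
Y(l, w) = 11
(Y(h(-1), 13) + I(1, -3))² = (11 + (-3 + 2*1))² = (11 + (-3 + 2))² = (11 - 1)² = 10² = 100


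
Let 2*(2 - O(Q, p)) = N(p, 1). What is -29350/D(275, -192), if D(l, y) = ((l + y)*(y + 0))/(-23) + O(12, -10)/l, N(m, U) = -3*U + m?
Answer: -371277500/8765191 ≈ -42.358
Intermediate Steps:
N(m, U) = m - 3*U
O(Q, p) = 7/2 - p/2 (O(Q, p) = 2 - (p - 3*1)/2 = 2 - (p - 3)/2 = 2 - (-3 + p)/2 = 2 + (3/2 - p/2) = 7/2 - p/2)
D(l, y) = 17/(2*l) - y*(l + y)/23 (D(l, y) = ((l + y)*(y + 0))/(-23) + (7/2 - ½*(-10))/l = ((l + y)*y)*(-1/23) + (7/2 + 5)/l = (y*(l + y))*(-1/23) + 17/(2*l) = -y*(l + y)/23 + 17/(2*l) = 17/(2*l) - y*(l + y)/23)
-29350/D(275, -192) = -29350*12650/(391 - 2*275*(-192)*(275 - 192)) = -29350*12650/(391 - 2*275*(-192)*83) = -29350*12650/(391 + 8764800) = -29350/((1/46)*(1/275)*8765191) = -29350/8765191/12650 = -29350*12650/8765191 = -371277500/8765191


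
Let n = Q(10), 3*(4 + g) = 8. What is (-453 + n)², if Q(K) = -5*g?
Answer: 1792921/9 ≈ 1.9921e+5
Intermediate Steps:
g = -4/3 (g = -4 + (⅓)*8 = -4 + 8/3 = -4/3 ≈ -1.3333)
Q(K) = 20/3 (Q(K) = -5*(-4/3) = 20/3)
n = 20/3 ≈ 6.6667
(-453 + n)² = (-453 + 20/3)² = (-1339/3)² = 1792921/9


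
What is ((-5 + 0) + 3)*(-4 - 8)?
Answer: 24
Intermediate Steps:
((-5 + 0) + 3)*(-4 - 8) = (-5 + 3)*(-12) = -2*(-12) = 24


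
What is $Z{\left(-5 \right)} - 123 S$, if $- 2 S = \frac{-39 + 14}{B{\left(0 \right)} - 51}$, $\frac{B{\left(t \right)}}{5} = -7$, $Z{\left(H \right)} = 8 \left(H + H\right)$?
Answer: $- \frac{10685}{172} \approx -62.122$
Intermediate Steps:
$Z{\left(H \right)} = 16 H$ ($Z{\left(H \right)} = 8 \cdot 2 H = 16 H$)
$B{\left(t \right)} = -35$ ($B{\left(t \right)} = 5 \left(-7\right) = -35$)
$S = - \frac{25}{172}$ ($S = - \frac{\left(-39 + 14\right) \frac{1}{-35 - 51}}{2} = - \frac{\left(-25\right) \frac{1}{-86}}{2} = - \frac{\left(-25\right) \left(- \frac{1}{86}\right)}{2} = \left(- \frac{1}{2}\right) \frac{25}{86} = - \frac{25}{172} \approx -0.14535$)
$Z{\left(-5 \right)} - 123 S = 16 \left(-5\right) - - \frac{3075}{172} = -80 + \frac{3075}{172} = - \frac{10685}{172}$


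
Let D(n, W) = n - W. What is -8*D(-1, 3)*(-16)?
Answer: -512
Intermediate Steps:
-8*D(-1, 3)*(-16) = -8*(-1 - 1*3)*(-16) = -8*(-1 - 3)*(-16) = -8*(-4)*(-16) = 32*(-16) = -512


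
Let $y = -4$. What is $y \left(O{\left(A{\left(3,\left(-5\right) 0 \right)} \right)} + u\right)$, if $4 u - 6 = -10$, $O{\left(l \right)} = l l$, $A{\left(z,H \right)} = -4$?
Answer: $-60$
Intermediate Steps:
$O{\left(l \right)} = l^{2}$
$u = -1$ ($u = \frac{3}{2} + \frac{1}{4} \left(-10\right) = \frac{3}{2} - \frac{5}{2} = -1$)
$y \left(O{\left(A{\left(3,\left(-5\right) 0 \right)} \right)} + u\right) = - 4 \left(\left(-4\right)^{2} - 1\right) = - 4 \left(16 - 1\right) = \left(-4\right) 15 = -60$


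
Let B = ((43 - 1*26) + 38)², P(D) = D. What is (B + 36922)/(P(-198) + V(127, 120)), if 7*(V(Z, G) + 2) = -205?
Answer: -279629/1605 ≈ -174.22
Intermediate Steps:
V(Z, G) = -219/7 (V(Z, G) = -2 + (⅐)*(-205) = -2 - 205/7 = -219/7)
B = 3025 (B = ((43 - 26) + 38)² = (17 + 38)² = 55² = 3025)
(B + 36922)/(P(-198) + V(127, 120)) = (3025 + 36922)/(-198 - 219/7) = 39947/(-1605/7) = 39947*(-7/1605) = -279629/1605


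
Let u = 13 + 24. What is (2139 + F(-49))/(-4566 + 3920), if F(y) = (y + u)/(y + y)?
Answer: -104817/31654 ≈ -3.3113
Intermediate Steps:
u = 37
F(y) = (37 + y)/(2*y) (F(y) = (y + 37)/(y + y) = (37 + y)/((2*y)) = (37 + y)*(1/(2*y)) = (37 + y)/(2*y))
(2139 + F(-49))/(-4566 + 3920) = (2139 + (½)*(37 - 49)/(-49))/(-4566 + 3920) = (2139 + (½)*(-1/49)*(-12))/(-646) = (2139 + 6/49)*(-1/646) = (104817/49)*(-1/646) = -104817/31654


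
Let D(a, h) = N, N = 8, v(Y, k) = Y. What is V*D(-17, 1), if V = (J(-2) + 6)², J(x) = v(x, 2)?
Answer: 128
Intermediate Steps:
D(a, h) = 8
J(x) = x
V = 16 (V = (-2 + 6)² = 4² = 16)
V*D(-17, 1) = 16*8 = 128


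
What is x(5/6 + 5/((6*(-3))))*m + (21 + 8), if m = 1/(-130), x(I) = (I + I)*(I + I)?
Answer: 30527/1053 ≈ 28.991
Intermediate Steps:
x(I) = 4*I² (x(I) = (2*I)*(2*I) = 4*I²)
m = -1/130 ≈ -0.0076923
x(5/6 + 5/((6*(-3))))*m + (21 + 8) = (4*(5/6 + 5/((6*(-3))))²)*(-1/130) + (21 + 8) = (4*(5*(⅙) + 5/(-18))²)*(-1/130) + 29 = (4*(⅚ + 5*(-1/18))²)*(-1/130) + 29 = (4*(⅚ - 5/18)²)*(-1/130) + 29 = (4*(5/9)²)*(-1/130) + 29 = (4*(25/81))*(-1/130) + 29 = (100/81)*(-1/130) + 29 = -10/1053 + 29 = 30527/1053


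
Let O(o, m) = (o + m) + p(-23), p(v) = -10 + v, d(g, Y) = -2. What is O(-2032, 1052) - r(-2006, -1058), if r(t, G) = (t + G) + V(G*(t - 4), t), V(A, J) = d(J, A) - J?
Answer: 47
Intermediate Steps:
V(A, J) = -2 - J
r(t, G) = -2 + G (r(t, G) = (t + G) + (-2 - t) = (G + t) + (-2 - t) = -2 + G)
O(o, m) = -33 + m + o (O(o, m) = (o + m) + (-10 - 23) = (m + o) - 33 = -33 + m + o)
O(-2032, 1052) - r(-2006, -1058) = (-33 + 1052 - 2032) - (-2 - 1058) = -1013 - 1*(-1060) = -1013 + 1060 = 47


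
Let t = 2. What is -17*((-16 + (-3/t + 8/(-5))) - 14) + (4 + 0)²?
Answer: 5787/10 ≈ 578.70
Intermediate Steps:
-17*((-16 + (-3/t + 8/(-5))) - 14) + (4 + 0)² = -17*((-16 + (-3/2 + 8/(-5))) - 14) + (4 + 0)² = -17*((-16 + (-3*½ + 8*(-⅕))) - 14) + 4² = -17*((-16 + (-3/2 - 8/5)) - 14) + 16 = -17*((-16 - 31/10) - 14) + 16 = -17*(-191/10 - 14) + 16 = -17*(-331/10) + 16 = 5627/10 + 16 = 5787/10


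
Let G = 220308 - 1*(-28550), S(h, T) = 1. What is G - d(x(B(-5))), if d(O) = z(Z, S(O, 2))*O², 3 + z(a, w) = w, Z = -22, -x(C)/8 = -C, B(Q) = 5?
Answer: 252058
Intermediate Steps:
x(C) = 8*C (x(C) = -(-8)*C = 8*C)
G = 248858 (G = 220308 + 28550 = 248858)
z(a, w) = -3 + w
d(O) = -2*O² (d(O) = (-3 + 1)*O² = -2*O²)
G - d(x(B(-5))) = 248858 - (-2)*(8*5)² = 248858 - (-2)*40² = 248858 - (-2)*1600 = 248858 - 1*(-3200) = 248858 + 3200 = 252058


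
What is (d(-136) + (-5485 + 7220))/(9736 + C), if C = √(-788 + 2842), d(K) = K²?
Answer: 98484508/47393821 - 20231*√2054/94787642 ≈ 2.0683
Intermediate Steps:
C = √2054 ≈ 45.321
(d(-136) + (-5485 + 7220))/(9736 + C) = ((-136)² + (-5485 + 7220))/(9736 + √2054) = (18496 + 1735)/(9736 + √2054) = 20231/(9736 + √2054)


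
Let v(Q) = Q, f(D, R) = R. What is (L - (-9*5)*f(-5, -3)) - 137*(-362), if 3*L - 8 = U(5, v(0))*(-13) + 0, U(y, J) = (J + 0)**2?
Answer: 148385/3 ≈ 49462.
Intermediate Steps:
U(y, J) = J**2
L = 8/3 (L = 8/3 + (0**2*(-13) + 0)/3 = 8/3 + (0*(-13) + 0)/3 = 8/3 + (0 + 0)/3 = 8/3 + (1/3)*0 = 8/3 + 0 = 8/3 ≈ 2.6667)
(L - (-9*5)*f(-5, -3)) - 137*(-362) = (8/3 - (-9*5)*(-3)) - 137*(-362) = (8/3 - (-45)*(-3)) + 49594 = (8/3 - 1*135) + 49594 = (8/3 - 135) + 49594 = -397/3 + 49594 = 148385/3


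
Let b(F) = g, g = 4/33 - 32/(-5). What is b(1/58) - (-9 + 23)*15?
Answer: -33574/165 ≈ -203.48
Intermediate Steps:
g = 1076/165 (g = 4*(1/33) - 32*(-⅕) = 4/33 + 32/5 = 1076/165 ≈ 6.5212)
b(F) = 1076/165
b(1/58) - (-9 + 23)*15 = 1076/165 - (-9 + 23)*15 = 1076/165 - 14*15 = 1076/165 - 1*210 = 1076/165 - 210 = -33574/165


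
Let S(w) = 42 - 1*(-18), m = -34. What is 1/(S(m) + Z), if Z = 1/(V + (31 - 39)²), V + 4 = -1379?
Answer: 1319/79139 ≈ 0.016667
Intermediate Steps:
V = -1383 (V = -4 - 1379 = -1383)
S(w) = 60 (S(w) = 42 + 18 = 60)
Z = -1/1319 (Z = 1/(-1383 + (31 - 39)²) = 1/(-1383 + (-8)²) = 1/(-1383 + 64) = 1/(-1319) = -1/1319 ≈ -0.00075815)
1/(S(m) + Z) = 1/(60 - 1/1319) = 1/(79139/1319) = 1319/79139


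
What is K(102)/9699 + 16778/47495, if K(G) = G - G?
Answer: 16778/47495 ≈ 0.35326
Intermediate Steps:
K(G) = 0
K(102)/9699 + 16778/47495 = 0/9699 + 16778/47495 = 0*(1/9699) + 16778*(1/47495) = 0 + 16778/47495 = 16778/47495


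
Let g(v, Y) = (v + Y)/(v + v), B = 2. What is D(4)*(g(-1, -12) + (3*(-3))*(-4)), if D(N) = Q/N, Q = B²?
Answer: 85/2 ≈ 42.500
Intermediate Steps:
Q = 4 (Q = 2² = 4)
g(v, Y) = (Y + v)/(2*v) (g(v, Y) = (Y + v)/((2*v)) = (Y + v)*(1/(2*v)) = (Y + v)/(2*v))
D(N) = 4/N
D(4)*(g(-1, -12) + (3*(-3))*(-4)) = (4/4)*((½)*(-12 - 1)/(-1) + (3*(-3))*(-4)) = (4*(¼))*((½)*(-1)*(-13) - 9*(-4)) = 1*(13/2 + 36) = 1*(85/2) = 85/2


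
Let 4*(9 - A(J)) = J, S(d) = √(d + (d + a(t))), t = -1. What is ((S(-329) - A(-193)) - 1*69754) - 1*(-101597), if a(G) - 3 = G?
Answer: 127143/4 + 4*I*√41 ≈ 31786.0 + 25.612*I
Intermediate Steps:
a(G) = 3 + G
S(d) = √(2 + 2*d) (S(d) = √(d + (d + (3 - 1))) = √(d + (d + 2)) = √(d + (2 + d)) = √(2 + 2*d))
A(J) = 9 - J/4
((S(-329) - A(-193)) - 1*69754) - 1*(-101597) = ((√(2 + 2*(-329)) - (9 - ¼*(-193))) - 1*69754) - 1*(-101597) = ((√(2 - 658) - (9 + 193/4)) - 69754) + 101597 = ((√(-656) - 1*229/4) - 69754) + 101597 = ((4*I*√41 - 229/4) - 69754) + 101597 = ((-229/4 + 4*I*√41) - 69754) + 101597 = (-279245/4 + 4*I*√41) + 101597 = 127143/4 + 4*I*√41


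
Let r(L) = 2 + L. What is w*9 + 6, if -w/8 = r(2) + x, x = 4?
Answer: -570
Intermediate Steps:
w = -64 (w = -8*((2 + 2) + 4) = -8*(4 + 4) = -8*8 = -64)
w*9 + 6 = -64*9 + 6 = -576 + 6 = -570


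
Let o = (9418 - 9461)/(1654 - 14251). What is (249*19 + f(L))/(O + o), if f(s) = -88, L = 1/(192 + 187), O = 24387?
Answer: 58487871/307203082 ≈ 0.19039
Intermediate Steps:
L = 1/379 ≈ 0.0026385
o = 43/12597 (o = -43/(-12597) = -43*(-1/12597) = 43/12597 ≈ 0.0034135)
(249*19 + f(L))/(O + o) = (249*19 - 88)/(24387 + 43/12597) = (4731 - 88)/(307203082/12597) = 4643*(12597/307203082) = 58487871/307203082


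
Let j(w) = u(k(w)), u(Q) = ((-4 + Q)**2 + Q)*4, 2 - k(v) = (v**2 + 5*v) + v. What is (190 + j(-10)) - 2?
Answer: 7092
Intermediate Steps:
k(v) = 2 - v**2 - 6*v (k(v) = 2 - ((v**2 + 5*v) + v) = 2 - (v**2 + 6*v) = 2 + (-v**2 - 6*v) = 2 - v**2 - 6*v)
u(Q) = 4*Q + 4*(-4 + Q)**2 (u(Q) = (Q + (-4 + Q)**2)*4 = 4*Q + 4*(-4 + Q)**2)
j(w) = 8 - 24*w - 4*w**2 + 4*(-2 - w**2 - 6*w)**2 (j(w) = 4*(2 - w**2 - 6*w) + 4*(-4 + (2 - w**2 - 6*w))**2 = (8 - 24*w - 4*w**2) + 4*(-2 - w**2 - 6*w)**2 = 8 - 24*w - 4*w**2 + 4*(-2 - w**2 - 6*w)**2)
(190 + j(-10)) - 2 = (190 + (8 - 24*(-10) - 4*(-10)**2 + 4*(2 + (-10)**2 + 6*(-10))**2)) - 2 = (190 + (8 + 240 - 4*100 + 4*(2 + 100 - 60)**2)) - 2 = (190 + (8 + 240 - 400 + 4*42**2)) - 2 = (190 + (8 + 240 - 400 + 4*1764)) - 2 = (190 + (8 + 240 - 400 + 7056)) - 2 = (190 + 6904) - 2 = 7094 - 2 = 7092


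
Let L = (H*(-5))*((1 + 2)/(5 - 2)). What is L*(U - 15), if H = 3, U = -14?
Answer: 435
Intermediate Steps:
L = -15 (L = (3*(-5))*((1 + 2)/(5 - 2)) = -45/3 = -15*1 = -15)
L*(U - 15) = -15*(-14 - 15) = -15*(-29) = 435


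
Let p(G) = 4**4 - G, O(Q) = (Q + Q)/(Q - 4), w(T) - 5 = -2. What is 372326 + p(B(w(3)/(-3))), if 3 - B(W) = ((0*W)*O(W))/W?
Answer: 372579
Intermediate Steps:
w(T) = 3 (w(T) = 5 - 2 = 3)
O(Q) = 2*Q/(-4 + Q) (O(Q) = (2*Q)/(-4 + Q) = 2*Q/(-4 + Q))
B(W) = 3 (B(W) = 3 - (0*W)*(2*W/(-4 + W))/W = 3 - 0*(2*W/(-4 + W))/W = 3 - 0/W = 3 - 1*0 = 3 + 0 = 3)
p(G) = 256 - G
372326 + p(B(w(3)/(-3))) = 372326 + (256 - 1*3) = 372326 + (256 - 3) = 372326 + 253 = 372579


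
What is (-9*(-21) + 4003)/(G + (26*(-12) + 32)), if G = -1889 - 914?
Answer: -4192/3083 ≈ -1.3597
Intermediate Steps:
G = -2803
(-9*(-21) + 4003)/(G + (26*(-12) + 32)) = (-9*(-21) + 4003)/(-2803 + (26*(-12) + 32)) = (189 + 4003)/(-2803 + (-312 + 32)) = 4192/(-2803 - 280) = 4192/(-3083) = 4192*(-1/3083) = -4192/3083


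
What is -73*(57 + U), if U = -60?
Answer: 219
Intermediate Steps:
-73*(57 + U) = -73*(57 - 60) = -73*(-3) = 219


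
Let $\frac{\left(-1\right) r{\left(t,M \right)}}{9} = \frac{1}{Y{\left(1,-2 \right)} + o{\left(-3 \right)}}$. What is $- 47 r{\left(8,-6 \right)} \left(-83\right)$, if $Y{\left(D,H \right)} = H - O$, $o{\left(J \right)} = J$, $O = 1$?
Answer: $\frac{11703}{2} \approx 5851.5$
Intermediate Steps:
$Y{\left(D,H \right)} = -1 + H$ ($Y{\left(D,H \right)} = H - 1 = -1 + H$)
$r{\left(t,M \right)} = \frac{3}{2}$ ($r{\left(t,M \right)} = - \frac{9}{\left(-1 - 2\right) - 3} = - \frac{9}{-3 - 3} = - \frac{9}{-6} = \left(-9\right) \left(- \frac{1}{6}\right) = \frac{3}{2}$)
$- 47 r{\left(8,-6 \right)} \left(-83\right) = \left(-47\right) \frac{3}{2} \left(-83\right) = \left(- \frac{141}{2}\right) \left(-83\right) = \frac{11703}{2}$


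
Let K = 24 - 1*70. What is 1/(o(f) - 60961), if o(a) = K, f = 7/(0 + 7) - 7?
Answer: -1/61007 ≈ -1.6392e-5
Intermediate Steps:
f = -6 (f = 7/7 - 7 = (⅐)*7 - 7 = 1 - 7 = -6)
K = -46 (K = 24 - 70 = -46)
o(a) = -46
1/(o(f) - 60961) = 1/(-46 - 60961) = 1/(-61007) = -1/61007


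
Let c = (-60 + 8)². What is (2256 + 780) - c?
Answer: 332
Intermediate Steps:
c = 2704 (c = (-52)² = 2704)
(2256 + 780) - c = (2256 + 780) - 1*2704 = 3036 - 2704 = 332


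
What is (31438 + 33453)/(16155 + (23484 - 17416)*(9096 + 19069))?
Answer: 64891/170921375 ≈ 0.00037965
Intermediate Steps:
(31438 + 33453)/(16155 + (23484 - 17416)*(9096 + 19069)) = 64891/(16155 + 6068*28165) = 64891/(16155 + 170905220) = 64891/170921375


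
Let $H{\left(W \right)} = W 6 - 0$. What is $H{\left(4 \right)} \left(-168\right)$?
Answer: $-4032$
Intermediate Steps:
$H{\left(W \right)} = 6 W$ ($H{\left(W \right)} = 6 W + 0 = 6 W$)
$H{\left(4 \right)} \left(-168\right) = 6 \cdot 4 \left(-168\right) = 24 \left(-168\right) = -4032$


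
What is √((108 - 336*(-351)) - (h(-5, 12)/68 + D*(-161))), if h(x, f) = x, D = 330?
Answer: 11*√1635349/34 ≈ 413.73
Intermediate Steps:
√((108 - 336*(-351)) - (h(-5, 12)/68 + D*(-161))) = √((108 - 336*(-351)) - (-5/68 + 330*(-161))) = √((108 + 117936) - (-5*1/68 - 53130)) = √(118044 - (-5/68 - 53130)) = √(118044 - 1*(-3612845/68)) = √(118044 + 3612845/68) = √(11639837/68) = 11*√1635349/34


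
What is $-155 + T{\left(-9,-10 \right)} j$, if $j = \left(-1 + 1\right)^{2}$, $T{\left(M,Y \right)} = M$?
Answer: $-155$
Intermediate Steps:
$j = 0$ ($j = 0^{2} = 0$)
$-155 + T{\left(-9,-10 \right)} j = -155 - 0 = -155 + 0 = -155$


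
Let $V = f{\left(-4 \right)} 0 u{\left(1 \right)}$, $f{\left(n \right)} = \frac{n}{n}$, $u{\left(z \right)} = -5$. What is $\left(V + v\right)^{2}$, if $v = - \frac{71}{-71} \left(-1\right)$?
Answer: $1$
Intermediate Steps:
$f{\left(n \right)} = 1$
$V = 0$ ($V = 1 \cdot 0 \left(-5\right) = 0 \left(-5\right) = 0$)
$v = -1$ ($v = \left(-71\right) \left(- \frac{1}{71}\right) \left(-1\right) = 1 \left(-1\right) = -1$)
$\left(V + v\right)^{2} = \left(0 - 1\right)^{2} = \left(-1\right)^{2} = 1$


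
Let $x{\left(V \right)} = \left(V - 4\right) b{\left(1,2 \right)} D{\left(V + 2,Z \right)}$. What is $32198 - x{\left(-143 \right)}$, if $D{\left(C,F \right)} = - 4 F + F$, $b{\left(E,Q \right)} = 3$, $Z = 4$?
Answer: $26906$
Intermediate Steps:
$D{\left(C,F \right)} = - 3 F$
$x{\left(V \right)} = 144 - 36 V$ ($x{\left(V \right)} = \left(V - 4\right) 3 \left(\left(-3\right) 4\right) = \left(-4 + V\right) 3 \left(-12\right) = \left(-12 + 3 V\right) \left(-12\right) = 144 - 36 V$)
$32198 - x{\left(-143 \right)} = 32198 - \left(144 - -5148\right) = 32198 - \left(144 + 5148\right) = 32198 - 5292 = 26906$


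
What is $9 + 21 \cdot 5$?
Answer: $114$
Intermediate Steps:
$9 + 21 \cdot 5 = 9 + 105 = 114$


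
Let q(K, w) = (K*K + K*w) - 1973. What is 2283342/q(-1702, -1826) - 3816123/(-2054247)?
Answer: 9199175037161/4110331181567 ≈ 2.2381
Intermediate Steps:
q(K, w) = -1973 + K² + K*w (q(K, w) = (K² + K*w) - 1973 = -1973 + K² + K*w)
2283342/q(-1702, -1826) - 3816123/(-2054247) = 2283342/(-1973 + (-1702)² - 1702*(-1826)) - 3816123/(-2054247) = 2283342/(-1973 + 2896804 + 3107852) - 3816123*(-1/2054247) = 2283342/6002683 + 1272041/684749 = 9199175037161/4110331181567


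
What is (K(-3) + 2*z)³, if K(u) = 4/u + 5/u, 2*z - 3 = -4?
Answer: -64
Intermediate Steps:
z = -½ (z = 3/2 + (½)*(-4) = 3/2 - 2 = -½ ≈ -0.50000)
K(u) = 9/u
(K(-3) + 2*z)³ = (9/(-3) + 2*(-½))³ = (9*(-⅓) - 1)³ = (-3 - 1)³ = (-4)³ = -64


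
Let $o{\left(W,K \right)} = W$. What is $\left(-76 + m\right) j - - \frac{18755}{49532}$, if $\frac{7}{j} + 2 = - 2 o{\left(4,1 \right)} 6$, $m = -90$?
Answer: $\frac{29246967}{1238300} \approx 23.619$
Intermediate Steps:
$j = - \frac{7}{50}$ ($j = \frac{7}{-2 + \left(-2\right) 4 \cdot 6} = \frac{7}{-2 - 48} = \frac{7}{-50} = 7 \left(- \frac{1}{50}\right) = - \frac{7}{50} \approx -0.14$)
$\left(-76 + m\right) j - - \frac{18755}{49532} = \left(-76 - 90\right) \left(- \frac{7}{50}\right) - - \frac{18755}{49532} = \left(-166\right) \left(- \frac{7}{50}\right) - \left(-18755\right) \frac{1}{49532} = \frac{581}{25} - - \frac{18755}{49532} = \frac{581}{25} + \frac{18755}{49532} = \frac{29246967}{1238300}$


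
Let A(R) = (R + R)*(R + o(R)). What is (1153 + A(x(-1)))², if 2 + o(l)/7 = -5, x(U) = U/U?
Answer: 1117249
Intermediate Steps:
x(U) = 1
o(l) = -49 (o(l) = -14 + 7*(-5) = -14 - 35 = -49)
A(R) = 2*R*(-49 + R) (A(R) = (R + R)*(R - 49) = (2*R)*(-49 + R) = 2*R*(-49 + R))
(1153 + A(x(-1)))² = (1153 + 2*1*(-49 + 1))² = (1153 + 2*1*(-48))² = (1153 - 96)² = 1057² = 1117249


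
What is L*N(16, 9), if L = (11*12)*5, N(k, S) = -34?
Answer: -22440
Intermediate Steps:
L = 660 (L = 132*5 = 660)
L*N(16, 9) = 660*(-34) = -22440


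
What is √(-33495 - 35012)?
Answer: I*√68507 ≈ 261.74*I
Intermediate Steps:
√(-33495 - 35012) = √(-68507) = I*√68507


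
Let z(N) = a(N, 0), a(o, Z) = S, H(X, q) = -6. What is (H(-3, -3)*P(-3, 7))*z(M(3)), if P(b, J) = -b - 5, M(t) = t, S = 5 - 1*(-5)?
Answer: 120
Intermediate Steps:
S = 10 (S = 5 + 5 = 10)
a(o, Z) = 10
z(N) = 10
P(b, J) = -5 - b
(H(-3, -3)*P(-3, 7))*z(M(3)) = -6*(-5 - 1*(-3))*10 = -6*(-5 + 3)*10 = -6*(-2)*10 = 12*10 = 120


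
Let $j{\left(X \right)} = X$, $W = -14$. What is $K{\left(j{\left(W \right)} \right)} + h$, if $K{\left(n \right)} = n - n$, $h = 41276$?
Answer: $41276$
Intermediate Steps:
$K{\left(n \right)} = 0$
$K{\left(j{\left(W \right)} \right)} + h = 0 + 41276 = 41276$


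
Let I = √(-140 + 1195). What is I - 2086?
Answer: -2086 + √1055 ≈ -2053.5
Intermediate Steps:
I = √1055 ≈ 32.481
I - 2086 = √1055 - 2086 = -2086 + √1055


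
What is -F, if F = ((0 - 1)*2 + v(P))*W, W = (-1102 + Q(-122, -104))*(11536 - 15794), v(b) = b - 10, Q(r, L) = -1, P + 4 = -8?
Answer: 112717776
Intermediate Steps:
P = -12 (P = -4 - 8 = -12)
v(b) = -10 + b
W = 4696574 (W = (-1102 - 1)*(11536 - 15794) = -1103*(-4258) = 4696574)
F = -112717776 (F = ((0 - 1)*2 + (-10 - 12))*4696574 = (-1*2 - 22)*4696574 = (-2 - 22)*4696574 = -24*4696574 = -112717776)
-F = -1*(-112717776) = 112717776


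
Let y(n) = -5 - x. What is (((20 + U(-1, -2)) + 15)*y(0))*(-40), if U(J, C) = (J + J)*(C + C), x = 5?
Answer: 17200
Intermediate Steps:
y(n) = -10 (y(n) = -5 - 1*5 = -5 - 5 = -10)
U(J, C) = 4*C*J (U(J, C) = (2*J)*(2*C) = 4*C*J)
(((20 + U(-1, -2)) + 15)*y(0))*(-40) = (((20 + 4*(-2)*(-1)) + 15)*(-10))*(-40) = (((20 + 8) + 15)*(-10))*(-40) = ((28 + 15)*(-10))*(-40) = (43*(-10))*(-40) = -430*(-40) = 17200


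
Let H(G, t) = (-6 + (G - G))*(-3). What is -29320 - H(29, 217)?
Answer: -29338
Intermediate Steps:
H(G, t) = 18 (H(G, t) = (-6 + 0)*(-3) = -6*(-3) = 18)
-29320 - H(29, 217) = -29320 - 1*18 = -29320 - 18 = -29338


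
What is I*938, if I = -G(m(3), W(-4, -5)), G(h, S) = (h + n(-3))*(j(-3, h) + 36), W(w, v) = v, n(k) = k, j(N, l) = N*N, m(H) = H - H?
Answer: 126630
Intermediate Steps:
m(H) = 0
j(N, l) = N**2
G(h, S) = -135 + 45*h (G(h, S) = (h - 3)*((-3)**2 + 36) = (-3 + h)*(9 + 36) = (-3 + h)*45 = -135 + 45*h)
I = 135 (I = -(-135 + 45*0) = -(-135 + 0) = -1*(-135) = 135)
I*938 = 135*938 = 126630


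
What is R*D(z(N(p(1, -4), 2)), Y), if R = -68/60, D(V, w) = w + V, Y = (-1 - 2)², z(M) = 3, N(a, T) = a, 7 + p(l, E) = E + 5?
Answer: -68/5 ≈ -13.600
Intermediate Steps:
p(l, E) = -2 + E (p(l, E) = -7 + (E + 5) = -7 + (5 + E) = -2 + E)
Y = 9 (Y = (-3)² = 9)
D(V, w) = V + w
R = -17/15 (R = -68*1/60 = -17/15 ≈ -1.1333)
R*D(z(N(p(1, -4), 2)), Y) = -17*(3 + 9)/15 = -17/15*12 = -68/5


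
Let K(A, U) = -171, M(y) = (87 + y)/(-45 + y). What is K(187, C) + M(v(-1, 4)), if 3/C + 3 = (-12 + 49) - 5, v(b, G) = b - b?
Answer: -2594/15 ≈ -172.93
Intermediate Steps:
v(b, G) = 0
C = 3/29 (C = 3/(-3 + ((-12 + 49) - 5)) = 3/(-3 + (37 - 5)) = 3/(-3 + 32) = 3/29 ≈ 0.10345)
M(y) = (87 + y)/(-45 + y)
K(187, C) + M(v(-1, 4)) = -171 + (87 + 0)/(-45 + 0) = -171 + 87/(-45) = -171 - 1/45*87 = -171 - 29/15 = -2594/15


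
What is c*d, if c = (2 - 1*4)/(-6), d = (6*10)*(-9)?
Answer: -180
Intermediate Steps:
d = -540 (d = 60*(-9) = -540)
c = 1/3 (c = (2 - 4)*(-1/6) = -2*(-1/6) = 1/3 ≈ 0.33333)
c*d = (1/3)*(-540) = -180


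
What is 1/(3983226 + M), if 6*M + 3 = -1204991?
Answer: 3/11347181 ≈ 2.6438e-7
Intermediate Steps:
M = -602497/3 (M = -½ + (⅙)*(-1204991) = -½ - 1204991/6 = -602497/3 ≈ -2.0083e+5)
1/(3983226 + M) = 1/(3983226 - 602497/3) = 1/(11347181/3) = 3/11347181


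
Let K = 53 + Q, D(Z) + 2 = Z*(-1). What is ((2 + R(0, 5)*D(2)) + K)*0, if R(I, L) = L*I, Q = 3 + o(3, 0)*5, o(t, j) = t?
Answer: 0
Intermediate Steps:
Q = 18 (Q = 3 + 3*5 = 3 + 15 = 18)
D(Z) = -2 - Z (D(Z) = -2 + Z*(-1) = -2 - Z)
R(I, L) = I*L
K = 71 (K = 53 + 18 = 71)
((2 + R(0, 5)*D(2)) + K)*0 = ((2 + (0*5)*(-2 - 1*2)) + 71)*0 = ((2 + 0*(-2 - 2)) + 71)*0 = ((2 + 0*(-4)) + 71)*0 = ((2 + 0) + 71)*0 = (2 + 71)*0 = 73*0 = 0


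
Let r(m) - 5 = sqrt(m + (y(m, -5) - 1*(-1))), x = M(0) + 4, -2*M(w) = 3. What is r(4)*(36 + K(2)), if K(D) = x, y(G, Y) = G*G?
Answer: 385/2 + 77*sqrt(21)/2 ≈ 368.93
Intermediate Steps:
y(G, Y) = G**2
M(w) = -3/2 (M(w) = -1/2*3 = -3/2)
x = 5/2 (x = -3/2 + 4 = 5/2 ≈ 2.5000)
K(D) = 5/2
r(m) = 5 + sqrt(1 + m + m**2) (r(m) = 5 + sqrt(m + (m**2 - 1*(-1))) = 5 + sqrt(m + (m**2 + 1)) = 5 + sqrt(m + (1 + m**2)) = 5 + sqrt(1 + m + m**2))
r(4)*(36 + K(2)) = (5 + sqrt(1 + 4 + 4**2))*(36 + 5/2) = (5 + sqrt(1 + 4 + 16))*(77/2) = (5 + sqrt(21))*(77/2) = 385/2 + 77*sqrt(21)/2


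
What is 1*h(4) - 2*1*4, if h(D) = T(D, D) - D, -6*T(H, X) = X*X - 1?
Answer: -29/2 ≈ -14.500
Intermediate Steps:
T(H, X) = ⅙ - X²/6 (T(H, X) = -(X*X - 1)/6 = -(X² - 1)/6 = -(-1 + X²)/6 = ⅙ - X²/6)
h(D) = ⅙ - D - D²/6 (h(D) = (⅙ - D²/6) - D = ⅙ - D - D²/6)
1*h(4) - 2*1*4 = 1*(⅙ - 1*4 - ⅙*4²) - 2*1*4 = 1*(⅙ - 4 - ⅙*16) - 2*4 = 1*(⅙ - 4 - 8/3) - 8 = 1*(-13/2) - 8 = -13/2 - 8 = -29/2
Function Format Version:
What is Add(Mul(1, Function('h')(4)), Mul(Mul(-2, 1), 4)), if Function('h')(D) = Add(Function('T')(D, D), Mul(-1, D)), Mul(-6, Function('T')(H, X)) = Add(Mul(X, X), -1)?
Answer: Rational(-29, 2) ≈ -14.500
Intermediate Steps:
Function('T')(H, X) = Add(Rational(1, 6), Mul(Rational(-1, 6), Pow(X, 2))) (Function('T')(H, X) = Mul(Rational(-1, 6), Add(Mul(X, X), -1)) = Mul(Rational(-1, 6), Add(Pow(X, 2), -1)) = Mul(Rational(-1, 6), Add(-1, Pow(X, 2))) = Add(Rational(1, 6), Mul(Rational(-1, 6), Pow(X, 2))))
Function('h')(D) = Add(Rational(1, 6), Mul(-1, D), Mul(Rational(-1, 6), Pow(D, 2))) (Function('h')(D) = Add(Add(Rational(1, 6), Mul(Rational(-1, 6), Pow(D, 2))), Mul(-1, D)) = Add(Rational(1, 6), Mul(-1, D), Mul(Rational(-1, 6), Pow(D, 2))))
Add(Mul(1, Function('h')(4)), Mul(Mul(-2, 1), 4)) = Add(Mul(1, Add(Rational(1, 6), Mul(-1, 4), Mul(Rational(-1, 6), Pow(4, 2)))), Mul(Mul(-2, 1), 4)) = Add(Mul(1, Add(Rational(1, 6), -4, Mul(Rational(-1, 6), 16))), Mul(-2, 4)) = Add(Mul(1, Add(Rational(1, 6), -4, Rational(-8, 3))), -8) = Add(Mul(1, Rational(-13, 2)), -8) = Add(Rational(-13, 2), -8) = Rational(-29, 2)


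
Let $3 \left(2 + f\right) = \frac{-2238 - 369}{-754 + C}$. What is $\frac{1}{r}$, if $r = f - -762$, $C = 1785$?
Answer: $\frac{1031}{782691} \approx 0.0013172$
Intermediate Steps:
$f = - \frac{2931}{1031}$ ($f = -2 + \frac{\left(-2238 - 369\right) \frac{1}{-754 + 1785}}{3} = -2 + \frac{\left(-2607\right) \frac{1}{1031}}{3} = -2 + \frac{1}{3} \left(- \frac{2607}{1031}\right) = -2 - \frac{869}{1031} = - \frac{2931}{1031} \approx -2.8429$)
$r = \frac{782691}{1031}$ ($r = - \frac{2931}{1031} - -762 = - \frac{2931}{1031} + 762 = \frac{782691}{1031} \approx 759.16$)
$\frac{1}{r} = \frac{1}{\frac{782691}{1031}} = \frac{1031}{782691}$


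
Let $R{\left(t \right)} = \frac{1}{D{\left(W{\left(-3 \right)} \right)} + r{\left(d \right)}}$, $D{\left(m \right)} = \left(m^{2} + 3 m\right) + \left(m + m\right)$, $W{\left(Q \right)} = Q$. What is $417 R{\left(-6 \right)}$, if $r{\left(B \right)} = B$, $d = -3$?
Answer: $- \frac{139}{3} \approx -46.333$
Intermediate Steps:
$D{\left(m \right)} = m^{2} + 5 m$ ($D{\left(m \right)} = \left(m^{2} + 3 m\right) + 2 m = m^{2} + 5 m$)
$R{\left(t \right)} = - \frac{1}{9}$ ($R{\left(t \right)} = \frac{1}{- 3 \left(5 - 3\right) - 3} = \frac{1}{\left(-3\right) 2 - 3} = \frac{1}{-6 - 3} = \frac{1}{-9} = - \frac{1}{9}$)
$417 R{\left(-6 \right)} = 417 \left(- \frac{1}{9}\right) = - \frac{139}{3}$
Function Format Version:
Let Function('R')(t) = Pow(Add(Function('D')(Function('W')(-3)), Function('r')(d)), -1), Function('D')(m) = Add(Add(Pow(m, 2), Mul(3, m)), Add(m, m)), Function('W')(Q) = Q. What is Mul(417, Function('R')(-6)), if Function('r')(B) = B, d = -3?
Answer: Rational(-139, 3) ≈ -46.333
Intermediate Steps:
Function('D')(m) = Add(Pow(m, 2), Mul(5, m)) (Function('D')(m) = Add(Add(Pow(m, 2), Mul(3, m)), Mul(2, m)) = Add(Pow(m, 2), Mul(5, m)))
Function('R')(t) = Rational(-1, 9) (Function('R')(t) = Pow(Add(Mul(-3, Add(5, -3)), -3), -1) = Pow(Add(Mul(-3, 2), -3), -1) = Pow(Add(-6, -3), -1) = Pow(-9, -1) = Rational(-1, 9))
Mul(417, Function('R')(-6)) = Mul(417, Rational(-1, 9)) = Rational(-139, 3)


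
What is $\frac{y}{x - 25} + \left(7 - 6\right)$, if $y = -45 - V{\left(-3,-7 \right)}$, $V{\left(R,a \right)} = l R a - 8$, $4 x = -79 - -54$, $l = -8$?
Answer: $- \frac{399}{125} \approx -3.192$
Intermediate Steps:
$x = - \frac{25}{4}$ ($x = \frac{-79 - -54}{4} = \frac{-79 + 54}{4} = \frac{1}{4} \left(-25\right) = - \frac{25}{4} \approx -6.25$)
$V{\left(R,a \right)} = -8 - 8 R a$ ($V{\left(R,a \right)} = - 8 R a - 8 = -8 - 8 R a$)
$y = 131$ ($y = -45 - \left(-8 - \left(-24\right) \left(-7\right)\right) = -45 - \left(-8 - 168\right) = -45 - -176 = -45 + 176 = 131$)
$\frac{y}{x - 25} + \left(7 - 6\right) = \frac{1}{- \frac{25}{4} - 25} \cdot 131 + \left(7 - 6\right) = \frac{1}{- \frac{125}{4}} \cdot 131 + \left(7 - 6\right) = \left(- \frac{4}{125}\right) 131 + 1 = - \frac{524}{125} + 1 = - \frac{399}{125}$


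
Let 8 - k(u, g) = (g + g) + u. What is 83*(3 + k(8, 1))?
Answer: 83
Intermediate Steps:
k(u, g) = 8 - u - 2*g (k(u, g) = 8 - ((g + g) + u) = 8 - (2*g + u) = 8 - (u + 2*g) = 8 + (-u - 2*g) = 8 - u - 2*g)
83*(3 + k(8, 1)) = 83*(3 + (8 - 1*8 - 2*1)) = 83*(3 + (8 - 8 - 2)) = 83*(3 - 2) = 83*1 = 83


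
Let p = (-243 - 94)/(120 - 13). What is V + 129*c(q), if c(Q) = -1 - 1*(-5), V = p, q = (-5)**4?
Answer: 54875/107 ≈ 512.85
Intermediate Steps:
q = 625
p = -337/107 ≈ -3.1495
V = -337/107 ≈ -3.1495
c(Q) = 4 (c(Q) = -1 + 5 = 4)
V + 129*c(q) = -337/107 + 129*4 = -337/107 + 516 = 54875/107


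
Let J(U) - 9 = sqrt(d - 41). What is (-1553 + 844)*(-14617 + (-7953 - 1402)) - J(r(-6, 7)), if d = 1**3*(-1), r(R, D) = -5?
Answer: 16996139 - I*sqrt(42) ≈ 1.6996e+7 - 6.4807*I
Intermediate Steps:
d = -1 (d = 1*(-1) = -1)
J(U) = 9 + I*sqrt(42) (J(U) = 9 + sqrt(-1 - 41) = 9 + sqrt(-42) = 9 + I*sqrt(42))
(-1553 + 844)*(-14617 + (-7953 - 1402)) - J(r(-6, 7)) = (-1553 + 844)*(-14617 + (-7953 - 1402)) - (9 + I*sqrt(42)) = -709*(-14617 - 9355) + (-9 - I*sqrt(42)) = -709*(-23972) + (-9 - I*sqrt(42)) = 16996148 + (-9 - I*sqrt(42)) = 16996139 - I*sqrt(42)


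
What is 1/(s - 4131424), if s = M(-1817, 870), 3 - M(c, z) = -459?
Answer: -1/4130962 ≈ -2.4207e-7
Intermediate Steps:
M(c, z) = 462 (M(c, z) = 3 - 1*(-459) = 3 + 459 = 462)
s = 462
1/(s - 4131424) = 1/(462 - 4131424) = 1/(-4130962) = -1/4130962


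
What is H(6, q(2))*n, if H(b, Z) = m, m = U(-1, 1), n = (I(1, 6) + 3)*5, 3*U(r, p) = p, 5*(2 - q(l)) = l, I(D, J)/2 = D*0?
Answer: 5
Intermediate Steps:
I(D, J) = 0 (I(D, J) = 2*(D*0) = 2*0 = 0)
q(l) = 2 - l/5
U(r, p) = p/3
n = 15 (n = (0 + 3)*5 = 3*5 = 15)
m = ⅓ (m = (⅓)*1 = ⅓ ≈ 0.33333)
H(b, Z) = ⅓
H(6, q(2))*n = (⅓)*15 = 5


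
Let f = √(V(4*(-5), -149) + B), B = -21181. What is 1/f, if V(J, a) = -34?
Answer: -I*√21215/21215 ≈ -0.0068656*I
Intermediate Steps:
f = I*√21215 (f = √(-34 - 21181) = √(-21215) = I*√21215 ≈ 145.65*I)
1/f = 1/(I*√21215) = -I*√21215/21215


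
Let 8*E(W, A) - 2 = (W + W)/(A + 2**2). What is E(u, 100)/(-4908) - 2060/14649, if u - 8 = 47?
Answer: -1402762957/9969757824 ≈ -0.14070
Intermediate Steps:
u = 55 (u = 8 + 47 = 55)
E(W, A) = 1/4 + W/(4*(4 + A)) (E(W, A) = 1/4 + ((W + W)/(A + 2**2))/8 = 1/4 + ((2*W)/(A + 4))/8 = 1/4 + ((2*W)/(4 + A))/8 = 1/4 + (2*W/(4 + A))/8 = 1/4 + W/(4*(4 + A)))
E(u, 100)/(-4908) - 2060/14649 = ((4 + 100 + 55)/(4*(4 + 100)))/(-4908) - 2060/14649 = ((1/4)*159/104)*(-1/4908) - 2060*1/14649 = ((1/4)*(1/104)*159)*(-1/4908) - 2060/14649 = (159/416)*(-1/4908) - 2060/14649 = -53/680576 - 2060/14649 = -1402762957/9969757824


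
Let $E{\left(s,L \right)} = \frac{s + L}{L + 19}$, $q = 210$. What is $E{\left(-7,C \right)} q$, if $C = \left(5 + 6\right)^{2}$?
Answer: $171$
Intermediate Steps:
$C = 121$ ($C = 11^{2} = 121$)
$E{\left(s,L \right)} = \frac{L + s}{19 + L}$
$E{\left(-7,C \right)} q = \frac{121 - 7}{19 + 121} \cdot 210 = \frac{1}{140} \cdot 114 \cdot 210 = \frac{57}{70} \cdot 210 = 171$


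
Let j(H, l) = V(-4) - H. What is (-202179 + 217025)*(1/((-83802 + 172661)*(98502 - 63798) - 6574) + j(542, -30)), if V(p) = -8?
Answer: -12589897094781877/1541878081 ≈ -8.1653e+6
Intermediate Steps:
j(H, l) = -8 - H
(-202179 + 217025)*(1/((-83802 + 172661)*(98502 - 63798) - 6574) + j(542, -30)) = (-202179 + 217025)*(1/((-83802 + 172661)*(98502 - 63798) - 6574) + (-8 - 1*542)) = 14846*(1/(88859*34704 - 6574) + (-8 - 542)) = 14846*(1/(3083762736 - 6574) - 550) = 14846*(1/3083756162 - 550) = 14846*(-1696065889099/3083756162) = -12589897094781877/1541878081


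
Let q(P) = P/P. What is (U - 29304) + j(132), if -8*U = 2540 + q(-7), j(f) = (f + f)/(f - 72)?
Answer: -1184689/40 ≈ -29617.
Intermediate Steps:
q(P) = 1
j(f) = 2*f/(-72 + f) (j(f) = (2*f)/(-72 + f) = 2*f/(-72 + f))
U = -2541/8 (U = -(2540 + 1)/8 = -⅛*2541 = -2541/8 ≈ -317.63)
(U - 29304) + j(132) = (-2541/8 - 29304) + 2*132/(-72 + 132) = -236973/8 + 2*132/60 = -236973/8 + 2*132*(1/60) = -236973/8 + 22/5 = -1184689/40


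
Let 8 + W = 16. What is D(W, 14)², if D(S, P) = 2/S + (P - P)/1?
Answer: 1/16 ≈ 0.062500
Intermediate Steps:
W = 8 (W = -8 + 16 = 8)
D(S, P) = 2/S (D(S, P) = 2/S + 0*1 = 2/S + 0 = 2/S)
D(W, 14)² = (2/8)² = (2*(⅛))² = (¼)² = 1/16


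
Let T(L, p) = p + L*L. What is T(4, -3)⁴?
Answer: 28561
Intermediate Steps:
T(L, p) = p + L²
T(4, -3)⁴ = (-3 + 4²)⁴ = (-3 + 16)⁴ = 13⁴ = 28561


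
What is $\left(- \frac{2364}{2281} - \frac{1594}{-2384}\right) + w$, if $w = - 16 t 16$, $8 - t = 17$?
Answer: $\frac{6263465477}{2718952} \approx 2303.6$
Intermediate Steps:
$t = -9$ ($t = 8 - 17 = -9$)
$w = 2304$ ($w = \left(-16\right) \left(-9\right) 16 = 144 \cdot 16 = 2304$)
$\left(- \frac{2364}{2281} - \frac{1594}{-2384}\right) + w = \left(- \frac{2364}{2281} - \frac{1594}{-2384}\right) + 2304 = \left(\left(-2364\right) \frac{1}{2281} - - \frac{797}{1192}\right) + 2304 = \left(- \frac{2364}{2281} + \frac{797}{1192}\right) + 2304 = - \frac{999931}{2718952} + 2304 = \frac{6263465477}{2718952}$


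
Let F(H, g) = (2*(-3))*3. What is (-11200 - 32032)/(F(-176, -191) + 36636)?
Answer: -21616/18309 ≈ -1.1806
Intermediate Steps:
F(H, g) = -18 (F(H, g) = -6*3 = -18)
(-11200 - 32032)/(F(-176, -191) + 36636) = (-11200 - 32032)/(-18 + 36636) = -43232/36618 = -43232*1/36618 = -21616/18309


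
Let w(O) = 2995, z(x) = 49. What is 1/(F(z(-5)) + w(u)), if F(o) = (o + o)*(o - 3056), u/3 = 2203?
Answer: -1/291691 ≈ -3.4283e-6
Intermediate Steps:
u = 6609 (u = 3*2203 = 6609)
F(o) = 2*o*(-3056 + o) (F(o) = (2*o)*(-3056 + o) = 2*o*(-3056 + o))
1/(F(z(-5)) + w(u)) = 1/(2*49*(-3056 + 49) + 2995) = 1/(2*49*(-3007) + 2995) = 1/(-294686 + 2995) = 1/(-291691) = -1/291691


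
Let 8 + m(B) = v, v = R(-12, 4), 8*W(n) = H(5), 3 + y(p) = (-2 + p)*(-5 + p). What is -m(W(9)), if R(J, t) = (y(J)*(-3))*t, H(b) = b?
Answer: 2828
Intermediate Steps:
y(p) = -3 + (-5 + p)*(-2 + p) (y(p) = -3 + (-2 + p)*(-5 + p) = -3 + (-5 + p)*(-2 + p))
W(n) = 5/8 (W(n) = (⅛)*5 = 5/8)
R(J, t) = t*(-21 - 3*J² + 21*J) (R(J, t) = ((7 + J² - 7*J)*(-3))*t = (-21 - 3*J² + 21*J)*t = t*(-21 - 3*J² + 21*J))
v = -2820 (v = 3*4*(-7 - 1*(-12)² + 7*(-12)) = 3*4*(-7 - 1*144 - 84) = 3*4*(-7 - 144 - 84) = 3*4*(-235) = -2820)
m(B) = -2828 (m(B) = -8 - 2820 = -2828)
-m(W(9)) = -1*(-2828) = 2828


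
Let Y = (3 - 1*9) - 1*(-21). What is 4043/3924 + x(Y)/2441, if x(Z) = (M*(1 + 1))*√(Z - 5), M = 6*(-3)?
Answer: 4043/3924 - 36*√10/2441 ≈ 0.98369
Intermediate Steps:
M = -18
Y = 15 (Y = (3 - 9) + 21 = -6 + 21 = 15)
x(Z) = -36*√(-5 + Z) (x(Z) = (-18*(1 + 1))*√(Z - 5) = (-18*2)*√(-5 + Z) = -36*√(-5 + Z))
4043/3924 + x(Y)/2441 = 4043/3924 - 36*√(-5 + 15)/2441 = 4043*(1/3924) - 36*√10*(1/2441) = 4043/3924 - 36*√10/2441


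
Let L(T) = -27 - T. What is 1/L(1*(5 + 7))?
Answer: -1/39 ≈ -0.025641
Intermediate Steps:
1/L(1*(5 + 7)) = 1/(-27 - (5 + 7)) = 1/(-27 - 12) = 1/(-39) = -1/39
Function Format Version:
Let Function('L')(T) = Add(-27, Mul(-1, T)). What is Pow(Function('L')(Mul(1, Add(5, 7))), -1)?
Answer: Rational(-1, 39) ≈ -0.025641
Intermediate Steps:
Pow(Function('L')(Mul(1, Add(5, 7))), -1) = Pow(Add(-27, Mul(-1, Mul(1, Add(5, 7)))), -1) = Pow(Add(-27, Mul(-1, Mul(1, 12))), -1) = Pow(Add(-27, Mul(-1, 12)), -1) = Pow(Add(-27, -12), -1) = Pow(-39, -1) = Rational(-1, 39)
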